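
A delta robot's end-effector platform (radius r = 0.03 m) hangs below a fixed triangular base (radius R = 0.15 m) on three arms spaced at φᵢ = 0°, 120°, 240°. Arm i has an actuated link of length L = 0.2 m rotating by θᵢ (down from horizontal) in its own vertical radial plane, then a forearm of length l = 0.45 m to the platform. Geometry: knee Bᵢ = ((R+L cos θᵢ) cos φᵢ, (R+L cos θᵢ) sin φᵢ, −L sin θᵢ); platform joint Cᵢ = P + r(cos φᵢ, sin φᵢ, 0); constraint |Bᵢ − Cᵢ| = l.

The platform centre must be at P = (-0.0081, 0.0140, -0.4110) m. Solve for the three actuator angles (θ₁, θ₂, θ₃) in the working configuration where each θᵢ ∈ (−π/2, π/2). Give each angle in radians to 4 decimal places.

arm 1 (φ=0.0°): x'=-0.0081, y'=0.0140
  e−x'=0.1281;  (l²−L²−(e−x')²−y'²−z²)/2L = -0.0576
  θ1 = atan2(B,A) + arccos(C/0.4305) = 0.4363
rotate P by −φ2: (0.0162, 0.0000, -0.4110)
  A cos θ + B sin θ = C:  0.1038·cos θ + -0.4110·sin θ = -0.0430
  θ2 = atan2(B,A) + arccos(C/0.4239) = 0.3491
φ3=240.0° → target in arm frame (-0.0081, -0.0140)
  A cos θ + B sin θ = C:  0.1281·cos θ + -0.4110·sin θ = -0.0576
  √(A²+B²)=0.4305;  θ3 = -1.2687+1.7049 ≈ 0.4362

θ₁ = 0.4363, θ₂ = 0.3491, θ₃ = 0.4362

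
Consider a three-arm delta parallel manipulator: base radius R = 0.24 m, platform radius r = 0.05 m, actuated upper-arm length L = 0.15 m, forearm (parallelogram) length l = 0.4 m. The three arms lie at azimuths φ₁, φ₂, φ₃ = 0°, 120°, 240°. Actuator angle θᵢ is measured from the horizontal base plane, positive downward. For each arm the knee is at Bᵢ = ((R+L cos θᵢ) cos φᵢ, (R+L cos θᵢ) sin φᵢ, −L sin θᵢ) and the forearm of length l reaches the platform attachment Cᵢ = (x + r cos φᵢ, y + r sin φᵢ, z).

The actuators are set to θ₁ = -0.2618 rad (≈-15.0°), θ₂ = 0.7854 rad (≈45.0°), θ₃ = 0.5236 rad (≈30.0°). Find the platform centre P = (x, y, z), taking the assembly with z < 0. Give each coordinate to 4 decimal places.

(0.0826, -0.0261, -0.2705)

φ1=0.0°: virtual centre (0.3349, 0.0000, 0.0388), radius l
centre 2 = (0.2961·cos120.0°, 0.2961·sin120.0°, -0.1061) = (-0.1480, 0.2564, -0.1061)
arm 3 at φ=240.0°: ρ3 = 0.3199;  centre 3 = (-0.1600, -0.2770, -0.0750)
eliminate P² terms by subtracting sphere 1 from 2 and 3
linear system: -0.9658x+0.5128y = -0.0148−-0.2898z; -0.9897x+-0.5541y = -0.0057−-0.2276z
Cramer: x(z) = 0.0106-0.2660z;  y(z) = -0.0087+0.0642z
quadratic in z: (1.0748)z²+(0.0937)z+(-0.0533)=0, √Δ=0.4877 → z ∈ {-0.2705, 0.1833}; z = -0.2705 (taking z<0)
x = 0.0826, y = -0.0261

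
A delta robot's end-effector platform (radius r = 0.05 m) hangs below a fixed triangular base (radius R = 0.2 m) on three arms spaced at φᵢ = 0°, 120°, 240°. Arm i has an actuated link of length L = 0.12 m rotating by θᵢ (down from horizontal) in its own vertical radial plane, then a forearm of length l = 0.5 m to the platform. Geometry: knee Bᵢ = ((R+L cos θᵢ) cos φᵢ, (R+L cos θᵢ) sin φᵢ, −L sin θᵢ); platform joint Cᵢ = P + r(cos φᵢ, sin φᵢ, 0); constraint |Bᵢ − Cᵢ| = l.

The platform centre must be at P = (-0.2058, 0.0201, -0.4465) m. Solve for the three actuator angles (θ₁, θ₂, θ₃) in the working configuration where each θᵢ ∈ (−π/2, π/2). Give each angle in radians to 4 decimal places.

θ₁ = 1.3968, θ₂ = 0.0005, θ₃ = 0.1746

φ1=0.0° → target in arm frame (-0.2058, 0.0201)
  e−x'=0.3558;  (l²−L²−(e−x')²−y'²−z²)/2L = -0.3782
  √(A²+B²)=0.5709;  θ1 = -0.8980+2.2948 ≈ 1.3968
φ2=120.0° → target in arm frame (0.1203, 0.1682)
  A cos θ + B sin θ = C:  0.0297·cos θ + -0.4465·sin θ = 0.0295
  γ=atan2(-0.4465,0.0297)=-1.5044;  ψ=arccos(0.0659)=1.5049;  θ2=γ+ψ≈0.0005
φ3=240.0° → target in arm frame (0.0855, -0.1883)
  e−x'=0.0645;  (l²−L²−(e−x')²−y'²−z²)/2L = -0.0141
  γ=atan2(-0.4465,0.0645)=-1.4273;  ψ=arccos(-0.0311)=1.6019;  θ3=γ+ψ≈0.1746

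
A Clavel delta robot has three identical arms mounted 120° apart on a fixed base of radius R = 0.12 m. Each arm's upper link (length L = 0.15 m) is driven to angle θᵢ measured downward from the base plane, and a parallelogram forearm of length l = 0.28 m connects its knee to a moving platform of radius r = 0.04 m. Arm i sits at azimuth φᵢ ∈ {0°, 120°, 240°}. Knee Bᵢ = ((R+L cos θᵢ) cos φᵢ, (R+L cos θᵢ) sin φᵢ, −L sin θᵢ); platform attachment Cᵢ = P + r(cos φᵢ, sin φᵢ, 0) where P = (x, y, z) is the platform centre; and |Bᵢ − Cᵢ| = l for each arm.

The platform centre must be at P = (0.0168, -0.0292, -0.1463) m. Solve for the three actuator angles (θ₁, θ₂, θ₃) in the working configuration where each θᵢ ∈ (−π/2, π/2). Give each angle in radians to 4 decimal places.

θ₁ = -0.2612, θ₂ = 0.2621, θ₃ = -0.2622

φ1=0.0° → target in arm frame (0.0168, -0.0292)
  e−x'=0.0632;  (l²−L²−(e−x')²−y'²−z²)/2L = 0.0988
  √(A²+B²)=0.1594;  θ1 = -1.1630+0.9019 ≈ -0.2612
φ2=120.0° → target in arm frame (-0.0337, 0.0001)
  A cos θ + B sin θ = C:  0.1137·cos θ + -0.1463·sin θ = 0.0719
  θ2 = atan2(B,A) + arccos(C/0.1853) = 0.2621
arm 3 (φ=240.0°): x'=0.0169, y'=0.0291
  e−x'=0.0631;  (l²−L²−(e−x')²−y'²−z²)/2L = 0.0989
  θ3 = atan2(B,A) + arccos(C/0.1593) = -0.2622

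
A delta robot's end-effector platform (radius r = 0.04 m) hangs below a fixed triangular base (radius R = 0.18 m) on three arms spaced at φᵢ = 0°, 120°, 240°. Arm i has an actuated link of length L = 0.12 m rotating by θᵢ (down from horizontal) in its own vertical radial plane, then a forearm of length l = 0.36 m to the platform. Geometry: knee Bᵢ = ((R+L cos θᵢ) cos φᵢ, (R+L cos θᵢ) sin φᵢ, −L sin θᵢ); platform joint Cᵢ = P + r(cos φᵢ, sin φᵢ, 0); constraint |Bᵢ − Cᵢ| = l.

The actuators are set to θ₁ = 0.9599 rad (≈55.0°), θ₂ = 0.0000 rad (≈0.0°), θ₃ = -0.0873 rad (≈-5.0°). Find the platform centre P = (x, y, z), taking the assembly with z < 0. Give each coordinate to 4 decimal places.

centre 1 = (0.2088·cos0.0°, 0.2088·sin0.0°, -0.0983) = (0.2088, 0.0000, -0.0983)
arm 2 at φ=120.0°: ρ2 = 0.2600;  centre 2 = (-0.1300, 0.2252, 0.0000)
centre 3 = (0.2595·cos240.0°, 0.2595·sin240.0°, 0.0105) = (-0.1298, -0.2248, 0.0105)
eliminate P² terms by subtracting sphere 1 from 2 and 3
plane₁₂: -0.6777x+0.4503y+0.1966z = 0.0143
Cramer: x(z) = -0.0211+0.3057z;  y(z) = 0.0001+0.0234z
into |P−centre ₁|² = l²: 1.0940z² + 0.0561z + -0.0671 = 0;  Δ = 0.2967;  z = -0.2746 or 0.2233 → z<0 root = -0.2746
x = -0.1050, y = -0.0063

(-0.1050, -0.0063, -0.2746)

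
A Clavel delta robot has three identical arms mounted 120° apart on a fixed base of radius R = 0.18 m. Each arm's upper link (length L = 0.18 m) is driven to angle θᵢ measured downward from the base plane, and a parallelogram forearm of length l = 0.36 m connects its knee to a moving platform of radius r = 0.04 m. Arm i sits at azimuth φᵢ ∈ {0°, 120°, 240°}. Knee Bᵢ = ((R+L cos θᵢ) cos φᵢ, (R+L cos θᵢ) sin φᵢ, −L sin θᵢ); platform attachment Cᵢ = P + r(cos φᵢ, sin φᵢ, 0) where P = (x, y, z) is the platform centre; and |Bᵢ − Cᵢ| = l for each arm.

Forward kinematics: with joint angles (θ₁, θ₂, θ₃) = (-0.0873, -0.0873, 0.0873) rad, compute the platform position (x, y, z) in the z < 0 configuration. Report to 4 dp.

(0.0052, 0.0091, -0.1600)

φ1=0.0°: virtual centre (0.3193, 0.0000, 0.0157), radius l
S2 = (0.3193·cos120.0°, 0.3193·sin120.0°, 0.0157) = (-0.1597, 0.2765, 0.0157)
S3 = (0.3193·cos240.0°, 0.3193·sin240.0°, -0.0157) = (-0.1597, -0.2765, -0.0157)
eliminate P² terms by subtracting sphere 1 from 2 and 3
[-0.9579 0.5531 0.0000]·P = 0.0000;  [-0.9579 -0.5531 -0.0628]·P = 0.0000
det = 1.0596;  x = 0.0000+-0.0328z,  y = 0.0000+-0.0568z
sphere 1 gives Az²+Bz+C=0 with A=1.0043, B=-0.0105, C=-0.0274;  B²−4AC=0.1101;  roots -0.1600, 0.1704;  negative root z = -0.1600
x = 0.0052, y = 0.0091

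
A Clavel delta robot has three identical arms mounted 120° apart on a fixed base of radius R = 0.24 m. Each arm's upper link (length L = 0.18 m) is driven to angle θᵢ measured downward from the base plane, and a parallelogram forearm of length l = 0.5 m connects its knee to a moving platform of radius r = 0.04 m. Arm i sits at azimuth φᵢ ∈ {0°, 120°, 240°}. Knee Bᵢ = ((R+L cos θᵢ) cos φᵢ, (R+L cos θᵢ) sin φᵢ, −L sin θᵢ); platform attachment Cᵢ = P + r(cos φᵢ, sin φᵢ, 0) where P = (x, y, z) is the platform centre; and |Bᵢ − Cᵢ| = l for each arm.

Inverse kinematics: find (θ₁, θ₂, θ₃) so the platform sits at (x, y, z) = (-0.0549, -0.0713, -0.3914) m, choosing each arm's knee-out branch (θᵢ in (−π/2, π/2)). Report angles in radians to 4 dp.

rotate P by −φ1: (-0.0549, -0.0713, -0.3914)
  A cos θ + B sin θ = C:  0.2549·cos θ + -0.3914·sin θ = -0.0157
  θ1 = atan2(B,A) + arccos(C/0.4671) = 0.6109
rotate P by −φ2: (-0.0343, 0.0832, -0.3914)
  A=0.2343, B=-0.3914, C=(l²−L²−A²−y'²−z²)/(2L)=0.0072
  θ2 = atan2(B,A) + arccos(C/0.4562) = 0.5236
φ3=240.0° → target in arm frame (0.0892, -0.0119)
  A cos θ + B sin θ = C:  0.1108·cos θ + -0.3914·sin θ = 0.1444
  √(A²+B²)=0.4068;  θ3 = -1.2949+1.2079 ≈ -0.0870

θ₁ = 0.6109, θ₂ = 0.5236, θ₃ = -0.0870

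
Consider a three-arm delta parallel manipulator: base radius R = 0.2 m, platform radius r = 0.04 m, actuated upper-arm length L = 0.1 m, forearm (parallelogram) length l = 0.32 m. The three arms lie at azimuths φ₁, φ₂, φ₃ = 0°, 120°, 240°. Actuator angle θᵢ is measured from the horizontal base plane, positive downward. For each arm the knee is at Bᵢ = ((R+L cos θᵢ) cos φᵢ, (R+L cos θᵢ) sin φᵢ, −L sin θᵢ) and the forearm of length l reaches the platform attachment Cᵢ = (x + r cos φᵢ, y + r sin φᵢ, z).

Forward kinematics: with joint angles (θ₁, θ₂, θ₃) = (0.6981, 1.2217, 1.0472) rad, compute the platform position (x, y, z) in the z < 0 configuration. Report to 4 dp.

φ1=0.0°: virtual centre (0.2366, 0.0000, -0.0643), radius l
centre 2 = (0.1942·cos120.0°, 0.1942·sin120.0°, -0.0940) = (-0.0971, 0.1682, -0.0940)
arm 3 at φ=240.0°: ρ3 = 0.2100;  centre 3 = (-0.1050, -0.1819, -0.0866)
eliminate P² terms by subtracting sphere 1 from 2 and 3
plane₁₂: -0.6674x+0.3364y+-0.0594z = -0.0136
det = 0.4726;  x = 0.0165+-0.0775z,  y = -0.0076+0.0228z
sphere 1 gives Az²+Bz+C=0 with A=1.0065, B=0.1623, C=-0.0498;  B²−4AC=0.2267;  roots -0.3172, 0.1559;  negative root z = -0.3172
x = 0.0411, y = -0.0148

(0.0411, -0.0148, -0.3172)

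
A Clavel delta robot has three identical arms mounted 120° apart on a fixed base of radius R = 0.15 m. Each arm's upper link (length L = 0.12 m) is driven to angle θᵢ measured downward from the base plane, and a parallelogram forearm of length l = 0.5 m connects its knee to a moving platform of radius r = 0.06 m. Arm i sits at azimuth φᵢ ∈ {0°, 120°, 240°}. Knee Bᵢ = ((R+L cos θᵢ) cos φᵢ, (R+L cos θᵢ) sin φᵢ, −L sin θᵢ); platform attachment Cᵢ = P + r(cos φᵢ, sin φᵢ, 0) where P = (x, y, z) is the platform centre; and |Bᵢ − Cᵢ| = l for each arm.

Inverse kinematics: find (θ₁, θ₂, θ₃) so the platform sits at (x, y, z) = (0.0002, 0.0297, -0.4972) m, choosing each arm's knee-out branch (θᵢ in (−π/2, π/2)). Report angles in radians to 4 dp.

rotate P by −φ1: (0.0002, 0.0297, -0.4972)
  A=0.0898, B=-0.4972, C=(l²−L²−A²−y'²−z²)/(2L)=-0.0856
  γ=atan2(-0.4972,0.0898)=-1.3921;  ψ=arccos(-0.1695)=1.7411;  θ1=γ+ψ≈0.3490
φ2=120.0° → target in arm frame (0.0256, -0.0150)
  A cos θ + B sin θ = C:  0.0644·cos θ + -0.4972·sin θ = -0.0666
  √(A²+B²)=0.5014;  θ2 = -1.4420+1.7040 ≈ 0.2620
φ3=240.0° → target in arm frame (-0.0258, -0.0147)
  A=0.1158, B=-0.4972, C=(l²−L²−A²−y'²−z²)/(2L)=-0.1052
  θ3 = atan2(B,A) + arccos(C/0.5105) = 0.4363

θ₁ = 0.3490, θ₂ = 0.2620, θ₃ = 0.4363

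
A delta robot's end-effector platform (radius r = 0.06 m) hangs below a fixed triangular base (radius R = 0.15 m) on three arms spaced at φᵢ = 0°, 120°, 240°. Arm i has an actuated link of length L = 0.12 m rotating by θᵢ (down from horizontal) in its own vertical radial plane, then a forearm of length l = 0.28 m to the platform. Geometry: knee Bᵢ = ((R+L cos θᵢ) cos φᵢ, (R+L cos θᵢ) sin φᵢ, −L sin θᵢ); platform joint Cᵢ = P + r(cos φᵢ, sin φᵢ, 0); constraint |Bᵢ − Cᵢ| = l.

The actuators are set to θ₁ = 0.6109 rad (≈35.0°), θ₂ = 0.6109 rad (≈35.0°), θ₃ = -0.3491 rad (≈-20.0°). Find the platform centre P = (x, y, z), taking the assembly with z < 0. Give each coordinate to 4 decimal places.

S1 = (0.1883·cos0.0°, 0.1883·sin0.0°, -0.0688) = (0.1883, 0.0000, -0.0688)
arm 2 at φ=120.0°: e+L cos θ2 = 0.1883;  S2 = (-0.0941, 0.1631, -0.0688)
arm 3 at φ=240.0°: e+L cos θ3 = 0.2028;  S3 = (-0.1014, -0.1756, 0.0410)
subtract pairs → two planes through P
linear system: -0.5649x+0.3261y = 0.0000−0.0000z; -0.5794x+-0.3512y = 0.0026−0.2198z
det = 0.3873;  x = -0.0022+0.1850z,  y = -0.0038+0.3205z
sphere 1 gives Az²+Bz+C=0 with A=1.1370, B=0.0647, C=-0.0374;  B²−4AC=0.1741;  roots -0.2120, 0.1550;  negative root z = -0.2120
x = -0.0414, y = -0.0717

(-0.0414, -0.0717, -0.2120)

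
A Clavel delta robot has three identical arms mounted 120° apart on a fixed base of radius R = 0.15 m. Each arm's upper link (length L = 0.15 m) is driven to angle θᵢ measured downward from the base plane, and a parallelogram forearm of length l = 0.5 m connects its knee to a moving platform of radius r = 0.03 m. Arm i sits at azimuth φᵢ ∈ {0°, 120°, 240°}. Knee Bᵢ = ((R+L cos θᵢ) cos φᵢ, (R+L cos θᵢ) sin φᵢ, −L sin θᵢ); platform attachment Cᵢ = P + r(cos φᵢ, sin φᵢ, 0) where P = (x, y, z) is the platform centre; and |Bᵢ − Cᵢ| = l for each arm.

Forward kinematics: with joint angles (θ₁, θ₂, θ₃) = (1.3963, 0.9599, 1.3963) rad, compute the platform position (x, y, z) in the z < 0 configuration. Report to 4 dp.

φ1=0.0°: virtual centre (0.1460, 0.0000, -0.1477), radius l
φ2=120.0°: virtual centre (-0.1030, 0.1784, -0.1229), radius l
arm 3 at φ=240.0°: ρ3 = 0.1460;  S3 = (-0.0730, -0.1265, -0.1477)
eliminate P² terms by subtracting sphere 1 from 2 and 3
[-0.4981 0.3569 0.0497]·P = 0.0144;  [-0.4381 -0.2530 0.0000]·P = 0.0000
Cramer: x(z) = -0.0129+0.0445z;  y(z) = 0.0223-0.0771z
sphere 1 gives Az²+Bz+C=0 with A=1.0079, B=0.2778, C=-0.2024;  B²−4AC=0.8933;  roots -0.6067, 0.3310;  negative root z = -0.6067
x = -0.0399, y = 0.0691

(-0.0399, 0.0691, -0.6067)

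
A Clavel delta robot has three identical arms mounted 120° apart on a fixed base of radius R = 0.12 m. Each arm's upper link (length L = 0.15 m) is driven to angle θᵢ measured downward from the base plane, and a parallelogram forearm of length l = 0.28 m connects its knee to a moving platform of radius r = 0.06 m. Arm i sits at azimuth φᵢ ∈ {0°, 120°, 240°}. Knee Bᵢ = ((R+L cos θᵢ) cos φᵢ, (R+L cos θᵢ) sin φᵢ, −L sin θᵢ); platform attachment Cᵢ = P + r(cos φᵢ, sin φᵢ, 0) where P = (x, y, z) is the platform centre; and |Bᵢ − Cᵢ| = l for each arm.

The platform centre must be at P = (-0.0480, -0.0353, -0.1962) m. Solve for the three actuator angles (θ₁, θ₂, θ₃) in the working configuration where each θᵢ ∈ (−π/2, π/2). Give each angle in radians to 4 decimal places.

φ1=0.0° → target in arm frame (-0.0480, -0.0353)
  A=0.1080, B=-0.1962, C=(l²−L²−A²−y'²−z²)/(2L)=0.0150
  √(A²+B²)=0.2240;  θ1 = -1.0676+1.5038 ≈ 0.4362
rotate P by −φ2: (-0.0066, 0.0592, -0.1962)
  A=0.0666, B=-0.1962, C=(l²−L²−A²−y'²−z²)/(2L)=0.0316
  θ2 = atan2(B,A) + arccos(C/0.2072) = 0.1742
φ3=240.0° → target in arm frame (0.0546, -0.0239)
  A cos θ + B sin θ = C:  0.0054·cos θ + -0.1962·sin θ = 0.0560
  θ3 = atan2(B,A) + arccos(C/0.1963) = -0.2617

θ₁ = 0.4362, θ₂ = 0.1742, θ₃ = -0.2617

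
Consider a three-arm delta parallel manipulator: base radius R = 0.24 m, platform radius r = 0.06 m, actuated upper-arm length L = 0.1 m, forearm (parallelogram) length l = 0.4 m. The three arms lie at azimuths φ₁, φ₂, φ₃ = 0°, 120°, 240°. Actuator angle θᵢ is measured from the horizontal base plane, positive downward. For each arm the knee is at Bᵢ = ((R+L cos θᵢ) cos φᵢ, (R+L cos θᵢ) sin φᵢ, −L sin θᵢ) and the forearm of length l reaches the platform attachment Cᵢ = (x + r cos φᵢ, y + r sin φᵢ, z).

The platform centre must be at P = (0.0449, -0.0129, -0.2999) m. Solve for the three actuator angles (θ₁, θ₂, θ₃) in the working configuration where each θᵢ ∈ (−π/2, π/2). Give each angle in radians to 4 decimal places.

arm 1 (φ=0.0°): x'=0.0449, y'=-0.0129
  e−x'=0.1351;  (l²−L²−(e−x')²−y'²−z²)/2L = 0.2082
  √(A²+B²)=0.3289;  θ1 = -1.1475+0.8854 ≈ -0.2622
rotate P by −φ2: (-0.0336, -0.0324, -0.2999)
  e−x'=0.2136;  (l²−L²−(e−x')²−y'²−z²)/2L = 0.0669
  γ=atan2(-0.2999,0.2136)=-0.9519;  ψ=arccos(0.1816)=1.3882;  θ2=γ+ψ≈0.4363
arm 3 (φ=240.0°): x'=-0.0113, y'=0.0453
  A cos θ + B sin θ = C:  0.1913·cos θ + -0.2999·sin θ = 0.1071
  γ=atan2(-0.2999,0.1913)=-1.0030;  ψ=arccos(0.3011)=1.2650;  θ3=γ+ψ≈0.2620

θ₁ = -0.2622, θ₂ = 0.4363, θ₃ = 0.2620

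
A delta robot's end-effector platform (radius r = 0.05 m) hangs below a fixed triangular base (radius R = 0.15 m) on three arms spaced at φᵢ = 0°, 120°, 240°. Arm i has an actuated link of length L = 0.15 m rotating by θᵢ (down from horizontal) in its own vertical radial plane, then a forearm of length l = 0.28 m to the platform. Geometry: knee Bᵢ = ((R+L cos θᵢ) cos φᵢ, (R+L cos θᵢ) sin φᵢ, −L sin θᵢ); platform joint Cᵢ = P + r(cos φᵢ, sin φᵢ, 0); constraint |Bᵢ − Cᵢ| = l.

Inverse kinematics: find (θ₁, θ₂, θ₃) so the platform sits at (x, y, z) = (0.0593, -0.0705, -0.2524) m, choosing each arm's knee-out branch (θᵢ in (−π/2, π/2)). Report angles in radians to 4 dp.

arm 1 (φ=0.0°): x'=0.0593, y'=-0.0705
  e−x'=0.0407;  (l²−L²−(e−x')²−y'²−z²)/2L = -0.0481
  θ1 = atan2(B,A) + arccos(C/0.2557) = 0.3492
φ2=120.0° → target in arm frame (-0.0907, -0.0161)
  A cos θ + B sin θ = C:  0.1907·cos θ + -0.2524·sin θ = -0.1481
  √(A²+B²)=0.3163;  θ2 = -0.9237+2.0580 ≈ 1.1343
arm 3 (φ=240.0°): x'=0.0314, y'=0.0866
  A cos θ + B sin θ = C:  0.0686·cos θ + -0.2524·sin θ = -0.0667
  θ3 = atan2(B,A) + arccos(C/0.2616) = 0.5232

θ₁ = 0.3492, θ₂ = 1.1343, θ₃ = 0.5232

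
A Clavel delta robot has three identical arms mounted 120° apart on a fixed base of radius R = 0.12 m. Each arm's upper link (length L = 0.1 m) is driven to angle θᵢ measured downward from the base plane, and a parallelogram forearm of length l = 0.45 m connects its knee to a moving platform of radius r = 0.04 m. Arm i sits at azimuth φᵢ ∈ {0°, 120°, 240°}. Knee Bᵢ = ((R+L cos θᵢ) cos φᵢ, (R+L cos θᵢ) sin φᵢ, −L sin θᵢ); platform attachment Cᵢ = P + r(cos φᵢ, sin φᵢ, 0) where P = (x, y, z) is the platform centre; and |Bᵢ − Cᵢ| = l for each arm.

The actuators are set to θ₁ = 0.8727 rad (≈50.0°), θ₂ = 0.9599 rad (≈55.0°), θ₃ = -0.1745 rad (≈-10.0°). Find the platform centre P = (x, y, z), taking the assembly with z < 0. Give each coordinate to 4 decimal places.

φ1=0.0°: virtual centre (0.1443, 0.0000, -0.0766), radius l
arm 2 at φ=120.0°: e+L cos θ2 = 0.1374;  S2 = (-0.0687, 0.1190, -0.0819)
arm 3 at φ=240.0°: e+L cos θ3 = 0.1785;  S3 = (-0.0892, -0.1546, 0.0174)
subtract pairs → two planes through P
[-0.4259 0.2379 -0.0106]·P = -0.0011;  [-0.4670 -0.3091 0.1879]·P = 0.0055
det = 0.2428;  x = -0.0040+0.1707z,  y = -0.0117+0.3501z
sphere 1 gives Az²+Bz+C=0 with A=1.1517, B=0.0944, C=-0.1745;  B²−4AC=0.8129;  roots -0.4324, 0.3504;  negative root z = -0.4324
x = -0.0777, y = -0.1631

(-0.0777, -0.1631, -0.4324)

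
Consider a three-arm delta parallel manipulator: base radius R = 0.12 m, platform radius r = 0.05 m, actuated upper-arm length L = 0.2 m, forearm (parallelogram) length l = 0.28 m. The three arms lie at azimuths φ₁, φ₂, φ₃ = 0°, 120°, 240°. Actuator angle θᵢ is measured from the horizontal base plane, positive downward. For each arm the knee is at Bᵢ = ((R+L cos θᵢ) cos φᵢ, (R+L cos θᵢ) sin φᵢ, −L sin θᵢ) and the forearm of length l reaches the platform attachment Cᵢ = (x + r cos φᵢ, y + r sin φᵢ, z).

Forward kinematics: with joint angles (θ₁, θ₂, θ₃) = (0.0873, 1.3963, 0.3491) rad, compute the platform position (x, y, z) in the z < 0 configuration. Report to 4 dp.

(0.1058, -0.1403, -0.1963)

arm 1 at φ=0.0°: e+L cos θ1 = 0.2692;  O1 = (0.2692, 0.0000, -0.0174)
φ2=120.0°: virtual centre (-0.0524, 0.0907, -0.1970), radius l
φ3=240.0°: virtual centre (-0.1290, -0.2234, -0.0684), radius l
eliminate P² terms by subtracting sphere 1 from 2 and 3
linear system: -0.6432x+0.1814y = -0.0230−-0.3590z; -0.7964x+-0.4468y = -0.0016−-0.1019z
Cramer: x(z) = 0.0245-0.4143z;  y(z) = -0.0401+0.5104z
quadratic in z: (1.4321)z²+(0.1967)z+(-0.0166)=0, √Δ=0.3657 → z ∈ {-0.1963, 0.0590}; z = -0.1963 (taking z<0)
x = 0.1058, y = -0.1403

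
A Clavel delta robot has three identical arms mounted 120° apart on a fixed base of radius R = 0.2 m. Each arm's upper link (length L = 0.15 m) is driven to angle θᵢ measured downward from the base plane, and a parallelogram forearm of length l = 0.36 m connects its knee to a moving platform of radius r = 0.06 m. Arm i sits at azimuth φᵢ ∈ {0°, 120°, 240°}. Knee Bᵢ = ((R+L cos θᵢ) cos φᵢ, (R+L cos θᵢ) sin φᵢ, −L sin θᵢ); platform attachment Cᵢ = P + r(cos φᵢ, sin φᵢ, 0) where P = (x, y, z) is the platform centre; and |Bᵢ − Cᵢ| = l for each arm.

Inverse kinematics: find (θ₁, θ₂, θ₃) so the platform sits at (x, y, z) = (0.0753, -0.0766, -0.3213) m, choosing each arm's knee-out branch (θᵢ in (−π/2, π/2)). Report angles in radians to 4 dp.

θ₁ = 0.2617, θ₂ = 1.1341, θ₃ = 0.5232

rotate P by −φ1: (0.0753, -0.0766, -0.3213)
  e−x'=0.0647;  (l²−L²−(e−x')²−y'²−z²)/2L = -0.0206
  γ=atan2(-0.3213,0.0647)=-1.3721;  ψ=arccos(-0.0629)=1.6338;  θ1=γ+ψ≈0.2617
φ2=120.0° → target in arm frame (-0.1040, -0.0269)
  A cos θ + B sin θ = C:  0.2440·cos θ + -0.3213·sin θ = -0.1880
  θ2 = atan2(B,A) + arccos(C/0.4034) = 1.1341
φ3=240.0° → target in arm frame (0.0287, 0.1035)
  A=0.1113, B=-0.3213, C=(l²−L²−A²−y'²−z²)/(2L)=-0.0641
  √(A²+B²)=0.3400;  θ3 = -1.2373+1.7605 ≈ 0.5232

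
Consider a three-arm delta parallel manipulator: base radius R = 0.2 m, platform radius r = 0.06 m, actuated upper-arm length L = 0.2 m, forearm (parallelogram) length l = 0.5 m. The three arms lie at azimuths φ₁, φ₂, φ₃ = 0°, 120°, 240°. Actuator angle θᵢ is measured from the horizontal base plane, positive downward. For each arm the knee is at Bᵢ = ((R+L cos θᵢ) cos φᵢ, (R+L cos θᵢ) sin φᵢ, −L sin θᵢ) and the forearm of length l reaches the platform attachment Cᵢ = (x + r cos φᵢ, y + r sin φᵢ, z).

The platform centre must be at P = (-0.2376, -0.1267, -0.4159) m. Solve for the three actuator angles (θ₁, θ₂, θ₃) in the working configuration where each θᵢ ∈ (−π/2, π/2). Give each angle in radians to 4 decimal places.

arm 1 (φ=0.0°): x'=-0.2376, y'=-0.1267
  A cos θ + B sin θ = C:  0.3776·cos θ + -0.4159·sin θ = -0.3040
  γ=atan2(-0.4159,0.3776)=-0.8336;  ψ=arccos(-0.5412)=2.1427;  θ1=γ+ψ≈1.3090
arm 2 (φ=120.0°): x'=0.0091, y'=0.2691
  e−x'=0.1309;  (l²−L²−(e−x')²−y'²−z²)/2L = -0.1313
  θ2 = atan2(B,A) + arccos(C/0.4360) = 0.6110
φ3=240.0° → target in arm frame (0.2285, -0.1424)
  A=-0.0885, B=-0.4159, C=(l²−L²−A²−y'²−z²)/(2L)=0.0223
  √(A²+B²)=0.4252;  θ3 = -1.7805+1.5184 ≈ -0.2621

θ₁ = 1.3090, θ₂ = 0.6110, θ₃ = -0.2621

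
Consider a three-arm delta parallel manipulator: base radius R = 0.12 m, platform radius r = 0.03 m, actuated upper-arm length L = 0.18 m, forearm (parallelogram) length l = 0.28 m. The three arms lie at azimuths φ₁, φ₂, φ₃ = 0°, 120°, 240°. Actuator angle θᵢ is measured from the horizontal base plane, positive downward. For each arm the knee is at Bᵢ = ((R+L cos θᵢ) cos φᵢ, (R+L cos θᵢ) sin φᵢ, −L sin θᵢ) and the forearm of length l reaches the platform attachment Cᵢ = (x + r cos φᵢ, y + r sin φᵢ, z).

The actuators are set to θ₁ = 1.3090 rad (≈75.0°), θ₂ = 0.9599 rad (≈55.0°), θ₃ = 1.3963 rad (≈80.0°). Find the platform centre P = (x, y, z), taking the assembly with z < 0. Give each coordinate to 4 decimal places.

(-0.0205, 0.0645, -0.3965)

S1 = (0.1366·cos0.0°, 0.1366·sin0.0°, -0.1739) = (0.1366, 0.0000, -0.1739)
S2 = (0.1932·cos120.0°, 0.1932·sin120.0°, -0.1474) = (-0.0966, 0.1674, -0.1474)
φ3=240.0°: virtual centre (-0.0606, -0.1050, -0.1773), radius l
subtract pairs → two planes through P
linear system: -0.4664x+0.3347y = 0.0102−0.0528z; -0.3944x+-0.2100y = -0.0028−-0.0068z
Cramer: x(z) = -0.0053+0.0384z;  y(z) = 0.0231-0.1044z
into |P−S₁|² = l²: 1.0124z² + 0.3320z + -0.0275 = 0;  Δ = 0.2216;  z = -0.3965 or 0.0685 → z<0 root = -0.3965
x = -0.0205, y = 0.0645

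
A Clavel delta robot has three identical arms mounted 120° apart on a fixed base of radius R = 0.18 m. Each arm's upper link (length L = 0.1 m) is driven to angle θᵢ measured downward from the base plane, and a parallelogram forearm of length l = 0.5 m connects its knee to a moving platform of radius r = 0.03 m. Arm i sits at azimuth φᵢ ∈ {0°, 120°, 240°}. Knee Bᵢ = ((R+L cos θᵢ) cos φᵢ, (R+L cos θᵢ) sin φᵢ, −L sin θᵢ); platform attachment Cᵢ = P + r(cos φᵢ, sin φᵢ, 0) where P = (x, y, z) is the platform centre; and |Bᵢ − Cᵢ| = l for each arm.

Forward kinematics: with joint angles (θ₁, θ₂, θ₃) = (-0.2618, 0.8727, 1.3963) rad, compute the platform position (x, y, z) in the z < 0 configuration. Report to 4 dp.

arm 1 at φ=0.0°: e+L cos θ1 = 0.2466;  S1 = (0.2466, 0.0000, 0.0259)
S2 = (0.2143·cos120.0°, 0.2143·sin120.0°, -0.0766) = (-0.1071, 0.1856, -0.0766)
arm 3 at φ=240.0°: e+L cos θ3 = 0.1674;  S3 = (-0.0837, -0.1449, -0.0985)
subtract pairs → two planes through P
[-0.7075 0.3711 -0.2050]·P = -0.0097;  [-0.6605 -0.2899 -0.2487]·P = -0.0238
det = 0.4502;  x = 0.0258+-0.3370z,  y = 0.0231+-0.0901z
into |P−S₁|² = l²: 1.1217z² + 0.0929z + -0.2001 = 0;  Δ = 0.9063;  z = -0.4657 or 0.3830 → z<0 root = -0.4657
x = 0.1828, y = 0.0651

(0.1828, 0.0651, -0.4657)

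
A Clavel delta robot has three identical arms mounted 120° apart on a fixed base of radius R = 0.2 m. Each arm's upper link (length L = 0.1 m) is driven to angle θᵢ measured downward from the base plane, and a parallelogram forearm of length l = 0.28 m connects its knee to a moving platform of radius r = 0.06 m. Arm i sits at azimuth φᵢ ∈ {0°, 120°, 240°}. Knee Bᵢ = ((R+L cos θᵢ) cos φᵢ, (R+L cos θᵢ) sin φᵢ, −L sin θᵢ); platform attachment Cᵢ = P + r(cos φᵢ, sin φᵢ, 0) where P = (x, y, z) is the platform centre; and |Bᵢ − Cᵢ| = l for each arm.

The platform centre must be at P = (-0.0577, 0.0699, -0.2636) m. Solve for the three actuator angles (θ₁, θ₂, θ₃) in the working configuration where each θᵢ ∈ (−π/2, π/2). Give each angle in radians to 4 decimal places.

arm 1 (φ=0.0°): x'=-0.0577, y'=0.0699
  A cos θ + B sin θ = C:  0.1977·cos θ + -0.2636·sin θ = -0.2253
  θ1 = atan2(B,A) + arccos(C/0.3295) = 1.3963
φ2=120.0° → target in arm frame (0.0894, 0.0150)
  A cos θ + B sin θ = C:  0.0506·cos θ + -0.2636·sin θ = -0.0194
  √(A²+B²)=0.2684;  θ2 = -1.3811+1.6430 ≈ 0.2619
φ3=240.0° → target in arm frame (-0.0317, -0.0849)
  e−x'=0.1717;  (l²−L²−(e−x')²−y'²−z²)/2L = -0.1889
  √(A²+B²)=0.3146;  θ3 = -0.9935+2.2147 ≈ 1.2212

θ₁ = 1.3963, θ₂ = 0.2619, θ₃ = 1.2212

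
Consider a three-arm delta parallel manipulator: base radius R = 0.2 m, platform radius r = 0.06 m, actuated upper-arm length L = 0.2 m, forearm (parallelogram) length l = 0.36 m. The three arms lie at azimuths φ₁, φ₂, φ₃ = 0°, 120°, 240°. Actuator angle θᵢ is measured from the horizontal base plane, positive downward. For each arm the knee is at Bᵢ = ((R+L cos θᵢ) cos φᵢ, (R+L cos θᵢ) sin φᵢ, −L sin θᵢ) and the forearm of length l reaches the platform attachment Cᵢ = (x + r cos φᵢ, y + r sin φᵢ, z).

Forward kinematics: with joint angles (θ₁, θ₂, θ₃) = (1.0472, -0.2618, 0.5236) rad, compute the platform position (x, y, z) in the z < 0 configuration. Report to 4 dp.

(-0.1107, 0.0637, -0.2238)

φ1=0.0°: virtual centre (0.2400, 0.0000, -0.1732), radius l
φ2=120.0°: virtual centre (-0.1666, 0.2885, 0.0518), radius l
S3 = (0.3132·cos240.0°, 0.3132·sin240.0°, -0.1000) = (-0.1566, -0.2712, -0.1000)
subtract pairs → two planes through P
linear system: -0.8132x+0.5771y = 0.0261−0.4499z; -0.7932x+-0.5425y = 0.0205−0.1464z
det = 0.8989;  x = -0.0289+0.3655z,  y = 0.0045+-0.2646z
into |P−S₁|² = l²: 1.2036z² + 0.1475z + -0.0273 = 0;  Δ = 0.1530;  z = -0.2238 or 0.1013 → z<0 root = -0.2238
x = -0.1107, y = 0.0637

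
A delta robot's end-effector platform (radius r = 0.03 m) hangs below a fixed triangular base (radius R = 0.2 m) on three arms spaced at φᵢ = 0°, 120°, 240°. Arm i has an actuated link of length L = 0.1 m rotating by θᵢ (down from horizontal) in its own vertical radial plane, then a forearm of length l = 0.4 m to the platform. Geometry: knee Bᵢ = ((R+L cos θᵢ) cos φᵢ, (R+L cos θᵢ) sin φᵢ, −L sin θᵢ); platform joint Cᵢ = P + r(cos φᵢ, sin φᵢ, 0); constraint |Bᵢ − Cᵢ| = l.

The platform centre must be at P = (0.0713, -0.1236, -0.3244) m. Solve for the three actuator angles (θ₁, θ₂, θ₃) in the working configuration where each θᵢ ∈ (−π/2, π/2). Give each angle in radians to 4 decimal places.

θ₁ = -0.0001, θ₂ = 1.3959, θ₃ = -0.0008

rotate P by −φ1: (0.0713, -0.1236, -0.3244)
  A=0.0987, B=-0.3244, C=(l²−L²−A²−y'²−z²)/(2L)=0.0987
  √(A²+B²)=0.3391;  θ1 = -1.2754+1.2753 ≈ -0.0001
φ2=120.0° → target in arm frame (-0.1427, 0.0001)
  e−x'=0.3127;  (l²−L²−(e−x')²−y'²−z²)/2L = -0.2651
  γ=atan2(-0.3244,0.3127)=-0.8038;  ψ=arccos(-0.5883)=2.1997;  θ2=γ+ψ≈1.3959
φ3=240.0° → target in arm frame (0.0714, 0.1235)
  A cos θ + B sin θ = C:  0.0986·cos θ + -0.3244·sin θ = 0.0989
  √(A²+B²)=0.3391;  θ3 = -1.2757+1.2748 ≈ -0.0008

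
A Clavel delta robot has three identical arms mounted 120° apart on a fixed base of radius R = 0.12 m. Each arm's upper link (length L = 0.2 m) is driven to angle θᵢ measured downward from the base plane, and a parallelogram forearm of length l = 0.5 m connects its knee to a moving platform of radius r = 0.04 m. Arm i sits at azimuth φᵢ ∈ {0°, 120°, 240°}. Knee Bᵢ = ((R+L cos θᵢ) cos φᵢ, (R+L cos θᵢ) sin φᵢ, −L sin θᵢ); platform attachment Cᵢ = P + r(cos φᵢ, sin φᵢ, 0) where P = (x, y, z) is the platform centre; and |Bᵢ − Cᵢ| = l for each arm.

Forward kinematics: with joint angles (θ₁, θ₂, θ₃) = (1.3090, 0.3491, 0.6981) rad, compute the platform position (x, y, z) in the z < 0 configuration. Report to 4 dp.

(-0.2289, 0.0710, -0.5321)

arm 1 at φ=0.0°: (R−r)+L cos θ1 = 0.1318;  O1 = (0.1318, 0.0000, -0.1932)
φ2=120.0°: virtual centre (-0.1340, 0.2320, -0.0684), radius l
φ3=240.0°: virtual centre (-0.1166, -0.2020, -0.1286), radius l
|O₂|²−|O₁|² = 0.0218;  |O₃|²−|O₁|² = 0.0162
[-0.5315 0.4641 0.2495]·P = 0.0218;  [-0.4967 -0.4039 0.1293]·P = 0.0162
det = 0.4452;  x = -0.0367+0.3612z,  y = 0.0049+-0.1241z
into |P−O₁|² = l²: 1.1458z² + 0.2635z + -0.1843 = 0;  Δ = 0.9140;  z = -0.5321 or 0.3022 → z<0 root = -0.5321
x = -0.2289, y = 0.0710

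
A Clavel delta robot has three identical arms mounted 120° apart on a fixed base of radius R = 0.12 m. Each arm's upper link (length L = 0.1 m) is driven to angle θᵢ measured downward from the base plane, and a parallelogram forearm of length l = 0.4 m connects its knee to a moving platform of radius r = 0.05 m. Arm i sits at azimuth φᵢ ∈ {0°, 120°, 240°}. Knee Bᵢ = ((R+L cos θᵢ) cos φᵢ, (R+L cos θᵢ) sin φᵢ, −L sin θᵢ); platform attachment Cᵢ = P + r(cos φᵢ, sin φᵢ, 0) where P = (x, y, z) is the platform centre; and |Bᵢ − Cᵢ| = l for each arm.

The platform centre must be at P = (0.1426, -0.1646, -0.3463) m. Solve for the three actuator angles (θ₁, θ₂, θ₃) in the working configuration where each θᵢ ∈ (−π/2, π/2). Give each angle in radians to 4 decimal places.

θ₁ = -0.1743, θ₂ = 1.3088, θ₃ = 0.1746

φ1=0.0° → target in arm frame (0.1426, -0.1646)
  e−x'=-0.0726;  (l²−L²−(e−x')²−y'²−z²)/2L = -0.0114
  γ=atan2(-0.3463,-0.0726)=-1.7774;  ψ=arccos(-0.0323)=1.6031;  θ1=γ+ψ≈-0.1743
rotate P by −φ2: (-0.2138, -0.0412, -0.3463)
  e−x'=0.2838;  (l²−L²−(e−x')²−y'²−z²)/2L = -0.2610
  γ=atan2(-0.3463,0.2838)=-0.8842;  ψ=arccos(-0.5828)=2.1930;  θ2=γ+ψ≈1.3088
rotate P by −φ3: (0.0712, 0.2058, -0.3463)
  e−x'=-0.0012;  (l²−L²−(e−x')²−y'²−z²)/2L = -0.0614
  θ3 = atan2(B,A) + arccos(C/0.3463) = 0.1746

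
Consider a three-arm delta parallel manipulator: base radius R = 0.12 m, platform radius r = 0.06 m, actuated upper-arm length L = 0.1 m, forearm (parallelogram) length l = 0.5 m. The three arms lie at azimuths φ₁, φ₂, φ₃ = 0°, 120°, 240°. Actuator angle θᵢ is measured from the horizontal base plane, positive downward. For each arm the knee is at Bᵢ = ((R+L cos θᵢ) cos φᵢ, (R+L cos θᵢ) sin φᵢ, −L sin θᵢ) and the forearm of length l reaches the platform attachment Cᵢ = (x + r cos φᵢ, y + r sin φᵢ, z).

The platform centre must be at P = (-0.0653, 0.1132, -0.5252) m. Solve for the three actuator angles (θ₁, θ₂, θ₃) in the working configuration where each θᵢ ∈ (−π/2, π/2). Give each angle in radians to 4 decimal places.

θ₁ = 0.8726, θ₂ = 0.2617, θ₃ = 0.8728

arm 1 (φ=0.0°): x'=-0.0653, y'=0.1132
  A=0.1253, B=-0.5252, C=(l²−L²−A²−y'²−z²)/(2L)=-0.3217
  θ1 = atan2(B,A) + arccos(C/0.5399) = 0.8726
φ2=120.0° → target in arm frame (0.1307, 0.0000)
  e−x'=-0.0707;  (l²−L²−(e−x')²−y'²−z²)/2L = -0.2042
  γ=atan2(-0.5252,-0.0707)=-1.7046;  ψ=arccos(-0.3852)=1.9663;  θ2=γ+ψ≈0.2617
arm 3 (φ=240.0°): x'=-0.0654, y'=-0.1132
  A cos θ + B sin θ = C:  0.1254·cos θ + -0.5252·sin θ = -0.3218
  √(A²+B²)=0.5400;  θ3 = -1.3364+2.2093 ≈ 0.8728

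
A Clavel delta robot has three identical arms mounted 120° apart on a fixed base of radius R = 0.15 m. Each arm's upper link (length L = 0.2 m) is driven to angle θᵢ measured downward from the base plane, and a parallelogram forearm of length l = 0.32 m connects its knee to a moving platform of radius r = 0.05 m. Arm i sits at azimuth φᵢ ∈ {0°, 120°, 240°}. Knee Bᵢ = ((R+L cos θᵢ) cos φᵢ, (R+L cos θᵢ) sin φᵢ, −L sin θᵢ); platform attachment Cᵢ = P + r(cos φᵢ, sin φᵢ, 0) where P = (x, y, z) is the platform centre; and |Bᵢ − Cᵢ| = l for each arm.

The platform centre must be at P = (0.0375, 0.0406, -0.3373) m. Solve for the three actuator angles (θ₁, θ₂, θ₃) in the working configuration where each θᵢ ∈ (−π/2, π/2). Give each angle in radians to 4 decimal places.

arm 1 (φ=0.0°): x'=0.0375, y'=0.0406
  A=0.0625, B=-0.3373, C=(l²−L²−A²−y'²−z²)/(2L)=-0.1423
  √(A²+B²)=0.3430;  θ1 = -1.3876+1.9986 ≈ 0.6110
arm 2 (φ=120.0°): x'=0.0164, y'=-0.0528
  A=0.0836, B=-0.3373, C=(l²−L²−A²−y'²−z²)/(2L)=-0.1529
  γ=atan2(-0.3373,0.0836)=-1.3279;  ψ=arccos(-0.4399)=2.0263;  θ2=γ+ψ≈0.6984
rotate P by −φ3: (-0.0539, 0.0122, -0.3373)
  A cos θ + B sin θ = C:  0.1539·cos θ + -0.3373·sin θ = -0.1880
  γ=atan2(-0.3373,0.1539)=-1.1427;  ψ=arccos(-0.5071)=2.1026;  θ3=γ+ψ≈0.9599

θ₁ = 0.6110, θ₂ = 0.6984, θ₃ = 0.9599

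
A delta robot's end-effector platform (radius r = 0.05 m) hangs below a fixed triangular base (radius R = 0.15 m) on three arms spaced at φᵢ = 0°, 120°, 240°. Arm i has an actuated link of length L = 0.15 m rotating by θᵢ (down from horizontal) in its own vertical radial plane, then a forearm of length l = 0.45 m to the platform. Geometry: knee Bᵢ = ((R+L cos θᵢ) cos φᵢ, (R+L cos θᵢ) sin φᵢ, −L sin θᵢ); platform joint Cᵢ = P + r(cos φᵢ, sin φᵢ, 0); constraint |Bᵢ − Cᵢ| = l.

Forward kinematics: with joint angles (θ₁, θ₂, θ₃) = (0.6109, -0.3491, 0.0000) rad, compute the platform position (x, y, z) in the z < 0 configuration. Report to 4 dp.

arm 1 at φ=0.0°: e+L cos θ1 = 0.2229;  centre 1 = (0.2229, 0.0000, -0.0860)
arm 2 at φ=120.0°: e+L cos θ2 = 0.2410;  centre 2 = (-0.1205, 0.2087, 0.0513)
centre 3 = (0.2500·cos240.0°, 0.2500·sin240.0°, 0.0000) = (-0.1250, -0.2165, 0.0000)
subtract pairs → two planes through P
[-0.6867 0.4173 0.2747]·P = 0.0036;  [-0.6957 -0.4330 0.1721]·P = 0.0054
Cramer: x(z) = -0.0065+0.3246z;  y(z) = -0.0021-0.1241z
sphere 1 gives Az²+Bz+C=0 with A=1.1208, B=0.0237, C=-0.1425;  B²−4AC=0.6393;  roots -0.3673, 0.3461;  negative root z = -0.3673
x = -0.1257, y = 0.0435

(-0.1257, 0.0435, -0.3673)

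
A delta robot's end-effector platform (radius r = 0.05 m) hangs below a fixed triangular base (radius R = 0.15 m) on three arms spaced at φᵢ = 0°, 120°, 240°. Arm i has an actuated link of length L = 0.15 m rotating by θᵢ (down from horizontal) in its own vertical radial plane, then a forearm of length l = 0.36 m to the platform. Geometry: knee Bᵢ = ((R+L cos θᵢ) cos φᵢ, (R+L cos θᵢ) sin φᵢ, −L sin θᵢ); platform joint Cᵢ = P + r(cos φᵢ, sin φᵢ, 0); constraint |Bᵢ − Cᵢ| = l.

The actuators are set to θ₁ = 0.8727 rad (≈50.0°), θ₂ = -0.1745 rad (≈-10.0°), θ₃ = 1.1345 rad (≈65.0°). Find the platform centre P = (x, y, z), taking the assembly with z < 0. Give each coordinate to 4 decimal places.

(-0.0475, 0.1647, -0.3222)

centre 1 = (0.1964·cos0.0°, 0.1964·sin0.0°, -0.1149) = (0.1964, 0.0000, -0.1149)
arm 2 at φ=120.0°: (R−r)+L cos θ2 = 0.2477;  centre 2 = (-0.1239, 0.2145, 0.0260)
centre 3 = (0.1634·cos240.0°, 0.1634·sin240.0°, -0.1359) = (-0.0817, -0.1415, -0.1359)
eliminate P² terms by subtracting sphere 1 from 2 and 3
plane₁₂: -0.6406x+0.4291y+0.2819z = 0.0103
Cramer: x(z) = -0.0002+0.1470z;  y(z) = 0.0237-0.4376z
quadratic in z: (1.2131)z²+(0.1513)z+(-0.0772)=0, √Δ=0.6304 → z ∈ {-0.3222, 0.1975}; z = -0.3222 (taking z<0)
x = -0.0475, y = 0.1647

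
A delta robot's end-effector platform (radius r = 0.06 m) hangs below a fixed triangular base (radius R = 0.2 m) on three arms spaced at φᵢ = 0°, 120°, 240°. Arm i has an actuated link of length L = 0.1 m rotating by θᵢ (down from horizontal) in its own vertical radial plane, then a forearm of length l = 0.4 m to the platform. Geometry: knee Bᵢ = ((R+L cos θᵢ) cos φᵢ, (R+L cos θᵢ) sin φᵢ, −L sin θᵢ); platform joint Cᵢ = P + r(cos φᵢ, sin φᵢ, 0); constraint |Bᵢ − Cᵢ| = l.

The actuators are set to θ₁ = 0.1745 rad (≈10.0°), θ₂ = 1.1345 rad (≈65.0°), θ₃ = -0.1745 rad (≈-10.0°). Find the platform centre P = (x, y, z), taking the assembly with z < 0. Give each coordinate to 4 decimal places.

(0.0395, -0.1257, -0.3408)

arm 1 at φ=0.0°: ρ1 = 0.2385;  S1 = (0.2385, 0.0000, -0.0174)
arm 2 at φ=120.0°: ρ2 = 0.1823;  S2 = (-0.0911, 0.1578, -0.0906)
arm 3 at φ=240.0°: ρ3 = 0.2385;  S3 = (-0.1192, -0.2065, 0.0174)
eliminate P² terms by subtracting sphere 1 from 2 and 3
linear system: -0.6592x+0.3157y = -0.0157−-0.1465z; -0.7154x+-0.4131y = 0.0000−0.0694z
Cramer: x(z) = 0.0131-0.0775z;  y(z) = -0.0226+0.3024z
sphere 1 gives Az²+Bz+C=0 with A=1.0974, B=0.0560, C=-0.1084;  B²−4AC=0.4788;  roots -0.3408, 0.2898;  negative root z = -0.3408
x = 0.0395, y = -0.1257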